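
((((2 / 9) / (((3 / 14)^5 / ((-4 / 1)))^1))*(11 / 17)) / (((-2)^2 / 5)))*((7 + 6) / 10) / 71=-76908832 / 2639709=-29.14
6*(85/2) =255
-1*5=-5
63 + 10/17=1081/17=63.59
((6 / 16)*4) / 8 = 3 / 16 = 0.19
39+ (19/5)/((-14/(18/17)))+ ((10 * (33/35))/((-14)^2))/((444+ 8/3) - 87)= 2435669643/62916490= 38.71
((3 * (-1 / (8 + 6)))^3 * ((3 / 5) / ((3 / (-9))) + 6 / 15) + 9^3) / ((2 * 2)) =1428867 / 7840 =182.25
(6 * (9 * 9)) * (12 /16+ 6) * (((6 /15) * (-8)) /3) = -17496 /5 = -3499.20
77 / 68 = 1.13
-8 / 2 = -4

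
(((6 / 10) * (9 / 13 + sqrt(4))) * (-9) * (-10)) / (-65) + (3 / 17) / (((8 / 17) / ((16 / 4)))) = -249 / 338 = -0.74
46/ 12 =23/ 6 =3.83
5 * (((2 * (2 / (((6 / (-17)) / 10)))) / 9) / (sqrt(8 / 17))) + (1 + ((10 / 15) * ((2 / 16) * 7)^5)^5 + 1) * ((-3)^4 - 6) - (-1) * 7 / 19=273845978685901554932355133 / 1816930504284095995969536 - 425 * sqrt(34) / 27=58.94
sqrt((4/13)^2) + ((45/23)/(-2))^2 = 34789/27508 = 1.26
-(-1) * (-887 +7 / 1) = -880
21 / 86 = 0.24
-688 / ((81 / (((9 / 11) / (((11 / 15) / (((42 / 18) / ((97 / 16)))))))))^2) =-215756800 / 11158330689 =-0.02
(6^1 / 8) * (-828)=-621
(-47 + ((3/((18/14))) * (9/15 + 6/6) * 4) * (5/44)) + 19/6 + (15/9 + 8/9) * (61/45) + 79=40.33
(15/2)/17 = 15/34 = 0.44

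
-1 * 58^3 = -195112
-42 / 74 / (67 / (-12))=252 / 2479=0.10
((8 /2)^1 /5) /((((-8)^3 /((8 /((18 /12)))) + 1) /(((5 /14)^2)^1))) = -1 /931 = -0.00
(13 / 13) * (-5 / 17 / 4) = -5 / 68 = -0.07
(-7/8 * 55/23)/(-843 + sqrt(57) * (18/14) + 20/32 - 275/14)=21560 * sqrt(57)/5954411327 + 43365245/17863233981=0.00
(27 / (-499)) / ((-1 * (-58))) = -0.00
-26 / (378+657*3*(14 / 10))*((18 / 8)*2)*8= -520 / 1743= -0.30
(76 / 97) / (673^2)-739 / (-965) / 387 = 32495692087 / 16407414170415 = 0.00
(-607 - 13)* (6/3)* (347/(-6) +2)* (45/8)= 778875/2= 389437.50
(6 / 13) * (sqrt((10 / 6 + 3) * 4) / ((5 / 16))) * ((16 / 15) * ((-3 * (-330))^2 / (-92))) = -3345408 * sqrt(42) / 299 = -72510.78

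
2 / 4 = 1 / 2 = 0.50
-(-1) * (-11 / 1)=-11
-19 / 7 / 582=-19 / 4074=-0.00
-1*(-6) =6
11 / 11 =1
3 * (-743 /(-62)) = 2229 /62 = 35.95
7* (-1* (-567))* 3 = 11907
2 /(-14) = -1 /7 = -0.14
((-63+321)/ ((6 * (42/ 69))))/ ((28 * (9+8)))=0.15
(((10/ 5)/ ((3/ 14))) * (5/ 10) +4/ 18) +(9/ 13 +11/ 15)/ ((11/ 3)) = 33962/ 6435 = 5.28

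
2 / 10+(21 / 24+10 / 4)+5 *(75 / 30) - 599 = -23317 / 40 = -582.92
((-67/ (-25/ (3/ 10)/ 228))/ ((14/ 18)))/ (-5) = -206226/ 4375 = -47.14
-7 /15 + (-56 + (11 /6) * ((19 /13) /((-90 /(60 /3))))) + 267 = 209.94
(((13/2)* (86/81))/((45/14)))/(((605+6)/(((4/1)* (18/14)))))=0.02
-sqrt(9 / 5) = -3*sqrt(5) / 5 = -1.34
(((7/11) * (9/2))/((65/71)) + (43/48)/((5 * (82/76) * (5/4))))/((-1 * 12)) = -1433863/5276700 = -0.27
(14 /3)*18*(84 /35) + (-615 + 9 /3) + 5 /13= -26651 /65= -410.02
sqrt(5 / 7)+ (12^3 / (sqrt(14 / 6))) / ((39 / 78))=sqrt(35) / 7+ 3456* sqrt(21) / 7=2263.33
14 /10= 7 /5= 1.40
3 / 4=0.75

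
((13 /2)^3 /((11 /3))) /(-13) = -507 /88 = -5.76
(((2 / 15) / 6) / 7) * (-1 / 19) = -1 / 5985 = -0.00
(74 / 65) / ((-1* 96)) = -37 / 3120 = -0.01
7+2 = 9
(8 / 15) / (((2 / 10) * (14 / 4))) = 16 / 21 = 0.76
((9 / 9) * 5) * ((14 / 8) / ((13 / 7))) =245 / 52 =4.71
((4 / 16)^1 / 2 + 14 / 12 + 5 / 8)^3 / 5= 12167 / 8640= 1.41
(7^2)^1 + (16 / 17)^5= 49.74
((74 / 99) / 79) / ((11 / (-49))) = -3626 / 86031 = -0.04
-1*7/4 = -7/4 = -1.75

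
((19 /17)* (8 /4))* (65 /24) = 1235 /204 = 6.05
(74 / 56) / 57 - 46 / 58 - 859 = -39793591 / 46284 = -859.77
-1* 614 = -614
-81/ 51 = -27/ 17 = -1.59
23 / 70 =0.33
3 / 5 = 0.60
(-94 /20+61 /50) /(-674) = 87 /16850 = 0.01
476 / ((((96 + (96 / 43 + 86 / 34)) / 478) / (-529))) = -87984850072 / 73657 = -1194521.23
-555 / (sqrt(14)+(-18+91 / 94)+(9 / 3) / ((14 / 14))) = 53.93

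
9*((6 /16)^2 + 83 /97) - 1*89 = -496847 /6208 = -80.03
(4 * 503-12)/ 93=2000/ 93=21.51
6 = 6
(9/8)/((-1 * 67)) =-9/536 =-0.02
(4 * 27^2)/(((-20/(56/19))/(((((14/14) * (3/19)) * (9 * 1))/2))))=-551124/1805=-305.33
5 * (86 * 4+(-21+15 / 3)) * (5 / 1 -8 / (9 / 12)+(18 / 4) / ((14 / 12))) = -62320 / 21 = -2967.62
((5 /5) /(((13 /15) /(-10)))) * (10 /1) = -1500 /13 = -115.38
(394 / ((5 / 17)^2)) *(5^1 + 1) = 683196 / 25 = 27327.84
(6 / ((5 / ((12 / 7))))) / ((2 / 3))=108 / 35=3.09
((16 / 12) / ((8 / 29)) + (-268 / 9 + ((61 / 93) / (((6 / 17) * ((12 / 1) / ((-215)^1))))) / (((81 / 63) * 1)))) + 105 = 3263783 / 60264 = 54.16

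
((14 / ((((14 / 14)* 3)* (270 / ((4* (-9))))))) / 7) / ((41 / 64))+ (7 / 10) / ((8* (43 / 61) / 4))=113531 / 317340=0.36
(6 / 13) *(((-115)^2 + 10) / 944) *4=39705 / 1534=25.88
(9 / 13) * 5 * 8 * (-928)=-334080 / 13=-25698.46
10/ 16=5/ 8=0.62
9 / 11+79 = 878 / 11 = 79.82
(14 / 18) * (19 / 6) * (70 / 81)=4655 / 2187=2.13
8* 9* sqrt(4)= 144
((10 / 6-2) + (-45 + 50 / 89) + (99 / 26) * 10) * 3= -23237 / 1157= -20.08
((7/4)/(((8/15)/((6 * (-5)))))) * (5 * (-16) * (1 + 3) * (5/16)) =39375/4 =9843.75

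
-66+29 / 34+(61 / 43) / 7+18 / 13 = -63.56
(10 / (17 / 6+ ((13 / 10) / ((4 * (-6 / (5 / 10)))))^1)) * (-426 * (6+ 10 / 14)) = -32035200 / 3143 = -10192.55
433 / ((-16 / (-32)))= 866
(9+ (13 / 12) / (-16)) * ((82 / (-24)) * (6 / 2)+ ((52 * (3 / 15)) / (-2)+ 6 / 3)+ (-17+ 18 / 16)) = -261.94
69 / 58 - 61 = -3469 / 58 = -59.81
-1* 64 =-64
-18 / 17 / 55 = -18 / 935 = -0.02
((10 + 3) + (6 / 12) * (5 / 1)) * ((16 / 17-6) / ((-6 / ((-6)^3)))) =-47988 / 17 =-2822.82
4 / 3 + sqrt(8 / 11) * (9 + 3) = 4 / 3 + 24 * sqrt(22) / 11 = 11.57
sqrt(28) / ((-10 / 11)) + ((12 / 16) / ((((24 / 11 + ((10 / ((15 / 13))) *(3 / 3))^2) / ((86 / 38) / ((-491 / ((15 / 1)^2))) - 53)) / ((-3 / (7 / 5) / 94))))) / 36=2227995 / 6710237752 - 11 *sqrt(7) / 5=-5.82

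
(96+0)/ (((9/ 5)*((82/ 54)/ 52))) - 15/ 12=299315/ 164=1825.09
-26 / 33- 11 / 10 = -623 / 330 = -1.89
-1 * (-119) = 119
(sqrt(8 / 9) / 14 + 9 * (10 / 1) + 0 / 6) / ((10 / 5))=sqrt(2) / 42 + 45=45.03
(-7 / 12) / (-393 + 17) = 7 / 4512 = 0.00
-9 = -9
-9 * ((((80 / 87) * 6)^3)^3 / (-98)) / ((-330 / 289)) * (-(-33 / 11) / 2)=-571464.77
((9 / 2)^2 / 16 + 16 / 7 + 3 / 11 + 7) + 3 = 68125 / 4928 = 13.82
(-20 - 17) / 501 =-37 / 501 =-0.07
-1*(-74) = 74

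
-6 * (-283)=1698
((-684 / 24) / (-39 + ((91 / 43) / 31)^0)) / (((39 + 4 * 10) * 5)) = 3 / 1580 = 0.00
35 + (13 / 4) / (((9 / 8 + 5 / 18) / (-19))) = -911 / 101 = -9.02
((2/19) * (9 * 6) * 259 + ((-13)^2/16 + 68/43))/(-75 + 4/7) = -135824367/6810512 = -19.94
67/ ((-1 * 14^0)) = -67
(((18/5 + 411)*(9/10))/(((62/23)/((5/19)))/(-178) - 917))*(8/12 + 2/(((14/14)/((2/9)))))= -4243431/9386084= -0.45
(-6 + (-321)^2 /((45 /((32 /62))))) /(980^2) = 91127 /74431000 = 0.00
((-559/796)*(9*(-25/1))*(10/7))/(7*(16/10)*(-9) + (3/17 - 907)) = -53454375/238615328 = -0.22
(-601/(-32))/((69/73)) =43873/2208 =19.87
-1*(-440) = 440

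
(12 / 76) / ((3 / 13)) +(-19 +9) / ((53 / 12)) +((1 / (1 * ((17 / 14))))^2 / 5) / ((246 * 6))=-848279812 / 536937435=-1.58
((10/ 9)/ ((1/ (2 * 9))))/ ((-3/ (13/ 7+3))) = -680/ 21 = -32.38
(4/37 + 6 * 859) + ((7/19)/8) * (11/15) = 434803409/84360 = 5154.14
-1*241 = -241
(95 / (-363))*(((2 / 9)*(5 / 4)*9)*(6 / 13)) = -475 / 1573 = -0.30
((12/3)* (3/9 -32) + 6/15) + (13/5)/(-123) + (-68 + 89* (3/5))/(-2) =-9757/82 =-118.99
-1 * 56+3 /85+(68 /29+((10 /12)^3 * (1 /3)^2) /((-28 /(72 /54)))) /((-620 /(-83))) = -694430499451 /12478263840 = -55.65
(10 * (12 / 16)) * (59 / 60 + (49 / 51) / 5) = 1199 / 136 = 8.82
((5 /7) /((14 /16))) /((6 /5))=100 /147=0.68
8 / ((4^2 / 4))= 2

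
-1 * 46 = -46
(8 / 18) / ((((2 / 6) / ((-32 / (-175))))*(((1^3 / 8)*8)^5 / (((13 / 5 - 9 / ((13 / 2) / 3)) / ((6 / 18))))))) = -12928 / 11375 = -1.14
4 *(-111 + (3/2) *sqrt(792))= -444 + 36 *sqrt(22)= -275.15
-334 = -334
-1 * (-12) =12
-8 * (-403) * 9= 29016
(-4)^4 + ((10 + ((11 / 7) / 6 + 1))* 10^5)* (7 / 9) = 23656912 / 27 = 876181.93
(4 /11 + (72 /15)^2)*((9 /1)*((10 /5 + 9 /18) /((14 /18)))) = 260658 /385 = 677.03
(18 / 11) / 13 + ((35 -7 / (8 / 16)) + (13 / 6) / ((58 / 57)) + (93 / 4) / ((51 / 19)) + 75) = 7537538 / 70499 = 106.92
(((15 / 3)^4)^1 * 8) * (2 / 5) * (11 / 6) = 11000 / 3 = 3666.67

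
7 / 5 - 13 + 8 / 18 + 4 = -322 / 45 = -7.16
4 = 4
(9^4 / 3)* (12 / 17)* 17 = 26244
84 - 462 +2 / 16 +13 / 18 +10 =-26435 / 72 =-367.15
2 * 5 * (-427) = -4270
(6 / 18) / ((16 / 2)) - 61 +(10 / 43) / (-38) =-1195391 / 19608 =-60.96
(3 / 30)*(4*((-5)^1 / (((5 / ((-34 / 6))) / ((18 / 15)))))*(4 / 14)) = 136 / 175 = 0.78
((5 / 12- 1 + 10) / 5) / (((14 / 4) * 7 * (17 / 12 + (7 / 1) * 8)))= 226 / 168805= 0.00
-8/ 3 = -2.67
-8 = -8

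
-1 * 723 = -723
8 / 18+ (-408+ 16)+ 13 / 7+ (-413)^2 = 10721296 / 63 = 170179.30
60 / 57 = 20 / 19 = 1.05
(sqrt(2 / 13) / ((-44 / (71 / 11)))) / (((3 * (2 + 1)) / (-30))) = 355 * sqrt(26) / 9438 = 0.19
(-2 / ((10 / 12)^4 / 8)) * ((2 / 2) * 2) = -41472 / 625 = -66.36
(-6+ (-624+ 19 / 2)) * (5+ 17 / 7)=-32266 / 7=-4609.43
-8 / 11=-0.73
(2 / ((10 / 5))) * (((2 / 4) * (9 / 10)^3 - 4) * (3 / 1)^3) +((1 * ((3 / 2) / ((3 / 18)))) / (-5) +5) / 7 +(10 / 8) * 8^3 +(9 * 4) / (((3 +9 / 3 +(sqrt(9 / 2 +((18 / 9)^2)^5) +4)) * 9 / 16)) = 704 * sqrt(34) / 1857 +14080760117 / 25998000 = 543.82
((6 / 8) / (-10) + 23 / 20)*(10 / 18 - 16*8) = -137.00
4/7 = 0.57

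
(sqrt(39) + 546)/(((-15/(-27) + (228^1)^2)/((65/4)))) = 585* sqrt(39)/1871444 + 159705/935722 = 0.17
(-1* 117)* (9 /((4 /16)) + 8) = -5148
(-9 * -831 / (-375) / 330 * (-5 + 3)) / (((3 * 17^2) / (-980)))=-54292 / 397375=-0.14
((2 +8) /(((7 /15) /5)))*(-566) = -60642.86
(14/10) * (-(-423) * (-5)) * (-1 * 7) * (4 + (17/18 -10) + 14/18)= -177331/2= -88665.50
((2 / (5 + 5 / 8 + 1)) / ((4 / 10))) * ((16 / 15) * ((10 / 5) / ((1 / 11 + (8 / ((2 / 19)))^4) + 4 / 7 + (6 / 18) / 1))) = 9856 / 204226566479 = 0.00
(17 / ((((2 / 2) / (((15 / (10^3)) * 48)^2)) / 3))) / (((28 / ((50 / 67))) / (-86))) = -710532 / 11725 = -60.60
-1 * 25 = -25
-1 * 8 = -8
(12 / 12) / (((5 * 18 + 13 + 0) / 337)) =337 / 103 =3.27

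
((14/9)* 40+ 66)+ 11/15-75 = 2428/45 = 53.96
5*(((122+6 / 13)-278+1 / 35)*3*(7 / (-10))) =212271 / 130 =1632.85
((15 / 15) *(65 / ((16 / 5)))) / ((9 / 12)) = 27.08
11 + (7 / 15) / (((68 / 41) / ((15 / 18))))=11.23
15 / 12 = 5 / 4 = 1.25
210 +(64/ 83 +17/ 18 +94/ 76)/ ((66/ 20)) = 210.89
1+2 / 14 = 8 / 7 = 1.14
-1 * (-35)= 35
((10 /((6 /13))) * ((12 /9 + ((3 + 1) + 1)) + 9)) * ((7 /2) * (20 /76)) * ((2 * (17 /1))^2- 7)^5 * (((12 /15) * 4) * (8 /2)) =149031077236519383360 /19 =7843740907185230703.16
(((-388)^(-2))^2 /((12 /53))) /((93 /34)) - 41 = -518495460022907 /12646230732288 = -41.00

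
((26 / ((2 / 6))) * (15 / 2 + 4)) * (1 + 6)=6279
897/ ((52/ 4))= 69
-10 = -10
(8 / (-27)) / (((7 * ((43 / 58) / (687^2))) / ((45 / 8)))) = -45623670 / 301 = -151573.65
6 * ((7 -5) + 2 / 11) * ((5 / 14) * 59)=21240 / 77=275.84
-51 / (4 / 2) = -51 / 2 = -25.50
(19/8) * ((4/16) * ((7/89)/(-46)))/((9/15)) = -665/393024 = -0.00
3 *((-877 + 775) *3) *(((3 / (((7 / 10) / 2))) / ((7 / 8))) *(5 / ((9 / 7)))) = -244800 / 7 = -34971.43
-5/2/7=-5/14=-0.36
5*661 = 3305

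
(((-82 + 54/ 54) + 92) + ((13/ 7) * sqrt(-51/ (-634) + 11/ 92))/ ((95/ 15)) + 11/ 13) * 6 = 117 * sqrt(42528403)/ 969703 + 924/ 13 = 71.86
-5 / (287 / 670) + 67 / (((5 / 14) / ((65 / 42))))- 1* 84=167603 / 861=194.66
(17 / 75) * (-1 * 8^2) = -1088 / 75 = -14.51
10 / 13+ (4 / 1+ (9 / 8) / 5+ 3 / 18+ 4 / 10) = 1735 / 312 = 5.56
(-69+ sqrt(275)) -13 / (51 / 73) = -4468 / 51+ 5 * sqrt(11) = -71.02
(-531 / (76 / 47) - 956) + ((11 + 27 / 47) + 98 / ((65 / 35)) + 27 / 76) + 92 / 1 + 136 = -23024887 / 23218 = -991.68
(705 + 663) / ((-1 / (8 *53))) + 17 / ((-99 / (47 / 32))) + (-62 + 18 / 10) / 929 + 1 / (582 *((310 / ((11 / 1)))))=-5133180151425257 / 8849817504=-580032.32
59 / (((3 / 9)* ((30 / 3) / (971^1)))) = 171867 / 10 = 17186.70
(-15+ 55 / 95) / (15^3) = -274 / 64125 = -0.00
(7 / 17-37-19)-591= -10992 / 17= -646.59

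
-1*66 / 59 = -66 / 59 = -1.12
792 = 792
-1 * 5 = -5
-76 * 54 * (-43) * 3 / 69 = 176472 / 23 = 7672.70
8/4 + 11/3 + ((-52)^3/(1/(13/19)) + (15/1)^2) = -5470564/57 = -95974.81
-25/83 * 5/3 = -125/249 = -0.50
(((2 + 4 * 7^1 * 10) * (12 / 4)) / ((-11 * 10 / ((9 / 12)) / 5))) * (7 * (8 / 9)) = -1974 / 11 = -179.45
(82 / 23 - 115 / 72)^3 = 7.62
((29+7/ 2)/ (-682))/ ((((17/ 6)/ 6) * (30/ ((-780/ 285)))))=0.01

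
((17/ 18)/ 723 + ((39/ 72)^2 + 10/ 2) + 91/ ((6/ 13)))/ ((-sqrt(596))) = -84314635 *sqrt(149)/ 124101504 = -8.29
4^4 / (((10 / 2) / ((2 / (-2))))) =-256 / 5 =-51.20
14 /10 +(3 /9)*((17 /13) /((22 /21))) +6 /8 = 7339 /2860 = 2.57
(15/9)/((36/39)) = 65/36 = 1.81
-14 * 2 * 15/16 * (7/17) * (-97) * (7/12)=166355/272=611.60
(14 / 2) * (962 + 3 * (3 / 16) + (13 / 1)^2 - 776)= 39823 / 16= 2488.94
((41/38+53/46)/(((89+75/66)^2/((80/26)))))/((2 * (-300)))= -2420/1718410293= -0.00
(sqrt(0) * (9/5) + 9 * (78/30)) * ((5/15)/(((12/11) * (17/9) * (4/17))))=1287/80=16.09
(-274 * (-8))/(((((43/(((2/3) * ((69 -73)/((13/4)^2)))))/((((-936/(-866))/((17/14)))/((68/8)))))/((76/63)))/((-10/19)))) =179568640/209854749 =0.86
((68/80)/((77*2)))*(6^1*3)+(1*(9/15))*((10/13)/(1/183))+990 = 21512709/20020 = 1074.56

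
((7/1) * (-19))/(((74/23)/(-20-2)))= 33649/37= 909.43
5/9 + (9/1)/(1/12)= 977/9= 108.56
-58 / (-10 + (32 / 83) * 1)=2407 / 399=6.03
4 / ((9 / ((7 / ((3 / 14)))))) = 392 / 27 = 14.52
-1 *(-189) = 189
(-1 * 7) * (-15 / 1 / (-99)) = -35 / 33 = -1.06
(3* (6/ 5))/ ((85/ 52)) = 936/ 425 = 2.20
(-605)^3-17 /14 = -3100231767 /14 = -221445126.21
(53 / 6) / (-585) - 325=-1140803 / 3510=-325.02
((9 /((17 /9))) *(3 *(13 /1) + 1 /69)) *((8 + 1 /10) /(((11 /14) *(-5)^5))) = -41211828 /67203125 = -0.61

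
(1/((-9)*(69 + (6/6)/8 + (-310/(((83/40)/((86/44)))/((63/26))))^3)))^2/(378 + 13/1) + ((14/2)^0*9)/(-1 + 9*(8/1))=6398943615683498728304720041473373329409642242695/50480555190392045523192575005249260707709946982889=0.13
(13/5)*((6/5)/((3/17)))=442/25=17.68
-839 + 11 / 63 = -52846 / 63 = -838.83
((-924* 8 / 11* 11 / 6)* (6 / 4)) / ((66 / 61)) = -1708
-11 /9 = -1.22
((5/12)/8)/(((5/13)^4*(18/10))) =28561/21600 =1.32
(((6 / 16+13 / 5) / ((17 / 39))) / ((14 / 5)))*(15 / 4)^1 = 585 / 64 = 9.14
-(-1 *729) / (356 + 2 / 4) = 1458 / 713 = 2.04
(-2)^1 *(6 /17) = -12 /17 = -0.71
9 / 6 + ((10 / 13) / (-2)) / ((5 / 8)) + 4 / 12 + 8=719 / 78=9.22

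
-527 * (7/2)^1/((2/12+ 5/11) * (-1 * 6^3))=40579/2952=13.75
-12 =-12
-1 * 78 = -78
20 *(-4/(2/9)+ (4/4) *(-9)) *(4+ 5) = -4860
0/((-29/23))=0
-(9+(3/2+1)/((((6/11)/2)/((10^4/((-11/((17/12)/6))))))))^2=-2796505924/729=-3836084.94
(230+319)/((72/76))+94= 1347/2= 673.50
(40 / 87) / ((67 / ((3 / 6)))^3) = 5 / 26166381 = 0.00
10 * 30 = 300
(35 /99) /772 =35 /76428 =0.00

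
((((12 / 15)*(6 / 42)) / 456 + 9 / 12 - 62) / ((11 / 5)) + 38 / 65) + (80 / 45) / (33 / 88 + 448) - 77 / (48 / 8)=-492242816827 / 12279807540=-40.09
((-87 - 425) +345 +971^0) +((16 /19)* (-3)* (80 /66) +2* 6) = -32826 /209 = -157.06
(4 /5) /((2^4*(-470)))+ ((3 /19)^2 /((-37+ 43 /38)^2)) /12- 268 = -99576457327 /371553800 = -268.00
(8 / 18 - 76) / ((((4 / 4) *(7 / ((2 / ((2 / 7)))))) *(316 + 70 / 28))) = -1360 / 5733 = -0.24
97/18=5.39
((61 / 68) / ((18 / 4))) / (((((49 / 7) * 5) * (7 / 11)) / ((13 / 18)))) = 8723 / 1349460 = 0.01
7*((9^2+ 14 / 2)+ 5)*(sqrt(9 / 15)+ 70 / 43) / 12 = 217*sqrt(15) / 20+ 7595 / 86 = 130.34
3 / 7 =0.43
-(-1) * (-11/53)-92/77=-5723/4081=-1.40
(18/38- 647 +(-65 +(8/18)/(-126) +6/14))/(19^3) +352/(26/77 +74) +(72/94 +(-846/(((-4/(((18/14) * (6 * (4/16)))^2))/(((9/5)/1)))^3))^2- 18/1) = 375295851407410132584413975747826563179/23852261445716712730853376000000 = 15734183.20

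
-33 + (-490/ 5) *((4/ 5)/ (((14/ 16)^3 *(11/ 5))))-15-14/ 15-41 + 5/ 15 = -54976/ 385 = -142.79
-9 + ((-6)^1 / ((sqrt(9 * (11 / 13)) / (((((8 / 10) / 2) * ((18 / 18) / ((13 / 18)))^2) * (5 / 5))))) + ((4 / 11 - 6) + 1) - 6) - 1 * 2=-238 / 11 - 1296 * sqrt(143) / 9295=-23.30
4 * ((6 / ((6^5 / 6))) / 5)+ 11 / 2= 743 / 135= 5.50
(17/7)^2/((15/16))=4624/735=6.29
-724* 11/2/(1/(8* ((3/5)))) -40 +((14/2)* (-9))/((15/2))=-19162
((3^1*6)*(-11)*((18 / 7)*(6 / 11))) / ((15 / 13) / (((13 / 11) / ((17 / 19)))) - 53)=3121092 / 585823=5.33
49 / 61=0.80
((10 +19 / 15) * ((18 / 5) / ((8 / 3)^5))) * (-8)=-2.41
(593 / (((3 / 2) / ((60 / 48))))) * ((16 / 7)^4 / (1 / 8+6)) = 2202.19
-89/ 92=-0.97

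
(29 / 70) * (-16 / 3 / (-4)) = 58 / 105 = 0.55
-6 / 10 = -0.60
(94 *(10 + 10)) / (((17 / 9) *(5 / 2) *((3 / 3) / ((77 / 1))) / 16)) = 8338176 / 17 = 490480.94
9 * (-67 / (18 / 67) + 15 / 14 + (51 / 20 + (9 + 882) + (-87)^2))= 10349933 / 140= 73928.09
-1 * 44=-44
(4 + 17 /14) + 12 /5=533 /70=7.61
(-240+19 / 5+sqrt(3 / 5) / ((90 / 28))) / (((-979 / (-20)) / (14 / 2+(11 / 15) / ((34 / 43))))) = -9549566 / 249645+113204*sqrt(15) / 11234025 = -38.21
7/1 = 7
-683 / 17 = -40.18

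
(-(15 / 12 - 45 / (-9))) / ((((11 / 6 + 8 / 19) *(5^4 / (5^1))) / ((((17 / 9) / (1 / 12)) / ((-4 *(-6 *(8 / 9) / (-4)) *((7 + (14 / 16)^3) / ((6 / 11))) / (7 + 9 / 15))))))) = 277248 / 5441975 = 0.05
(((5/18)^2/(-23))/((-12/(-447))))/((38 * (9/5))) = -18625/10194336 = -0.00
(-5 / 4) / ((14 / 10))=-25 / 28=-0.89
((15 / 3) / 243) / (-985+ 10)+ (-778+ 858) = 3790799 / 47385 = 80.00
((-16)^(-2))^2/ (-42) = -0.00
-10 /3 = -3.33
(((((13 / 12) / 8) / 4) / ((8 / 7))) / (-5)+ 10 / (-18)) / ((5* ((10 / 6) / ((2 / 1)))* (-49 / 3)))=25873 / 3136000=0.01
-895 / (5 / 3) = -537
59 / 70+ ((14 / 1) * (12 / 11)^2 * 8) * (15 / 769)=22424291 / 6513430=3.44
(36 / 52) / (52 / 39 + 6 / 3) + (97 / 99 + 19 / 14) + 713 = 32231708 / 45045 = 715.54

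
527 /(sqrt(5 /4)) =1054* sqrt(5) /5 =471.36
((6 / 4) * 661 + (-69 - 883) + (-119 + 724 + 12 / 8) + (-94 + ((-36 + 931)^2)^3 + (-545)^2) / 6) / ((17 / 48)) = 241868481212795968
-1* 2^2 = -4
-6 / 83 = -0.07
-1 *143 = -143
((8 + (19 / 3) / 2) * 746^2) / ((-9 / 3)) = -18643286 / 9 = -2071476.22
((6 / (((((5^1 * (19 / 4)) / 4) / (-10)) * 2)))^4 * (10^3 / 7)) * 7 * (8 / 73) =679477248000 / 9513433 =71422.93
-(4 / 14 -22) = 152 / 7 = 21.71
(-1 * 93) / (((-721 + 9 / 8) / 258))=33.33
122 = 122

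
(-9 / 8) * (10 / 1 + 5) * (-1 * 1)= 135 / 8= 16.88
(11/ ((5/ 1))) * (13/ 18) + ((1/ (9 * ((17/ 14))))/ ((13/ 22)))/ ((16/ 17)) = 4103/ 2340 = 1.75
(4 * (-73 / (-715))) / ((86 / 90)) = 2628 / 6149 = 0.43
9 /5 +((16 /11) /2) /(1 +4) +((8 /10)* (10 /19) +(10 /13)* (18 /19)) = 42049 /13585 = 3.10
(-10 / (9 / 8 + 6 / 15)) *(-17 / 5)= 1360 / 61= 22.30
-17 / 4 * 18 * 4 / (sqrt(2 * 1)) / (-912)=51 * sqrt(2) / 304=0.24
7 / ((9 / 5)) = 3.89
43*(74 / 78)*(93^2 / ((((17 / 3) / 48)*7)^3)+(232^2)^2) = 118184306091.41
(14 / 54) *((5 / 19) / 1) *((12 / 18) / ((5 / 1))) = 14 / 1539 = 0.01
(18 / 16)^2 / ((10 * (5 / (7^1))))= 567 / 3200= 0.18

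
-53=-53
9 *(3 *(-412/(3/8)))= -29664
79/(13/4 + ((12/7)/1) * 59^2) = 2212/167179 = 0.01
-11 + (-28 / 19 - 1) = -256 / 19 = -13.47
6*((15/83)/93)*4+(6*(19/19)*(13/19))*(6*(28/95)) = 7.31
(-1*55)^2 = 3025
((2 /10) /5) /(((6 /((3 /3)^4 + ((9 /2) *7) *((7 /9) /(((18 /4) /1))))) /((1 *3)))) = 29 /225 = 0.13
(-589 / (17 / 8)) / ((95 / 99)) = -24552 / 85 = -288.85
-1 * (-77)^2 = -5929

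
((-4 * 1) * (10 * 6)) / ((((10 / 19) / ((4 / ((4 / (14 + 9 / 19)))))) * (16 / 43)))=-35475 / 2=-17737.50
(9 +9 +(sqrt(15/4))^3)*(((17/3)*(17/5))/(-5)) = -1734/25-289*sqrt(15)/40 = -97.34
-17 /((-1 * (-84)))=-17 /84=-0.20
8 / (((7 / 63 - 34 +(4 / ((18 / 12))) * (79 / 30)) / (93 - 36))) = -6840 / 403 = -16.97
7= 7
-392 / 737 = -0.53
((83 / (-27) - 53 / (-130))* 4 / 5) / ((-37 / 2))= 37436 / 324675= 0.12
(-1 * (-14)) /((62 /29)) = 203 /31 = 6.55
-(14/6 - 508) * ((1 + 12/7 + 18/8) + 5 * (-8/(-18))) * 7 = 2747287/108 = 25437.84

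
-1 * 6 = -6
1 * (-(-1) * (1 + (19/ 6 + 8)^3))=300979/ 216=1393.42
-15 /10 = -3 /2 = -1.50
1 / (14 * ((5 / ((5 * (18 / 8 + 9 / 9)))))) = 13 / 56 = 0.23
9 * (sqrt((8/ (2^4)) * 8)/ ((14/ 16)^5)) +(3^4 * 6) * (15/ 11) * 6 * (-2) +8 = -1462309280/ 184877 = -7909.63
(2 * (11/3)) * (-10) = -220/3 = -73.33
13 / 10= 1.30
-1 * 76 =-76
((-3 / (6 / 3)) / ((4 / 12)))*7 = -63 / 2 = -31.50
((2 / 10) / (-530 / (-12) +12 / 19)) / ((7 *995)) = 114 / 177851275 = 0.00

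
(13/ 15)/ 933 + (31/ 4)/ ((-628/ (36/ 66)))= -1121927/ 193354920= -0.01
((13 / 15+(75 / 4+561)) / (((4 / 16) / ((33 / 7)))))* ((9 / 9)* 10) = 766414 / 7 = 109487.71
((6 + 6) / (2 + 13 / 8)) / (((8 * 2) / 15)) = 3.10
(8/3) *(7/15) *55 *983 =605528/9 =67280.89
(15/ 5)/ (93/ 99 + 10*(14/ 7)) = 99/ 691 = 0.14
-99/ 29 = -3.41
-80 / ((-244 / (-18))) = -360 / 61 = -5.90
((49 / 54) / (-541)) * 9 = -49 / 3246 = -0.02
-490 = -490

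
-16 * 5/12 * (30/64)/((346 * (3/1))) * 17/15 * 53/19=-4505/473328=-0.01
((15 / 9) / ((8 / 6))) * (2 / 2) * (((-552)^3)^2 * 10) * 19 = 6718898498892595200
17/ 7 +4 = 45/ 7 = 6.43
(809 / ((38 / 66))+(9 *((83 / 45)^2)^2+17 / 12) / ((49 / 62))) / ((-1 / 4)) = -2610773899802 / 424186875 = -6154.77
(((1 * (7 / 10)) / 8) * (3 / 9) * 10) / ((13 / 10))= 35 / 156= 0.22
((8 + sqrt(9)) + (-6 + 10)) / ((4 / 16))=60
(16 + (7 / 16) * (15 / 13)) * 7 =24031 / 208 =115.53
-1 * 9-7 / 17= -9.41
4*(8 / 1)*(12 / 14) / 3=64 / 7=9.14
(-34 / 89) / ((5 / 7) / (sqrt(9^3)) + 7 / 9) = -3213 / 6764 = -0.48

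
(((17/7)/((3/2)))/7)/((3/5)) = 170/441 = 0.39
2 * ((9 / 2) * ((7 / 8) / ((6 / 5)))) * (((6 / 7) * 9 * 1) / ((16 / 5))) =2025 / 128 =15.82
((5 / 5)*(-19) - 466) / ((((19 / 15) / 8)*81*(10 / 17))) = -32980 / 513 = -64.29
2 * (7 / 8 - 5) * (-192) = 1584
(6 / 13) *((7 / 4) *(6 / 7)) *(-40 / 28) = -90 / 91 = -0.99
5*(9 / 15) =3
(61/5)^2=3721/25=148.84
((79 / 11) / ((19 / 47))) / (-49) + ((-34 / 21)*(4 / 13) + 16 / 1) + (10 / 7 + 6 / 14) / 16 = 97487485 / 6390384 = 15.26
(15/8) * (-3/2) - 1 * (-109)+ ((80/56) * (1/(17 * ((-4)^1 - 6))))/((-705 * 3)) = 427612831/4026960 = 106.19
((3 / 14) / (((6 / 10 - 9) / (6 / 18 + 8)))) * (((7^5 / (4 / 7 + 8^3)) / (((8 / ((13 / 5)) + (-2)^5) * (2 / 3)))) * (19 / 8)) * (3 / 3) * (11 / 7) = 8960875 / 6641664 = 1.35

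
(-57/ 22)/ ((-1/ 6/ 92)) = 1430.18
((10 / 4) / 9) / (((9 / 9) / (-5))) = -25 / 18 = -1.39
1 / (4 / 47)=47 / 4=11.75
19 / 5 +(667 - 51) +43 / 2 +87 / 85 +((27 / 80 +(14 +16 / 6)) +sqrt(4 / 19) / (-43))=2690057 / 4080 - 2*sqrt(19) / 817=659.32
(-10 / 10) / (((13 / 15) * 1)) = -15 / 13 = -1.15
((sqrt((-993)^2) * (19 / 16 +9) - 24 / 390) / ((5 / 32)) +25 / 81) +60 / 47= 80107111769 / 1237275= 64744.79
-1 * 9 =-9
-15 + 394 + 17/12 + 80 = 5525/12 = 460.42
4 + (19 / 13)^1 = 71 / 13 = 5.46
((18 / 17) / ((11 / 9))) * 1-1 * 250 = -46588 / 187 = -249.13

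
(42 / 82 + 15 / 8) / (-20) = -783 / 6560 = -0.12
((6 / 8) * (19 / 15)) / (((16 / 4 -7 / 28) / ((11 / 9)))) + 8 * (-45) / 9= -26791 / 675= -39.69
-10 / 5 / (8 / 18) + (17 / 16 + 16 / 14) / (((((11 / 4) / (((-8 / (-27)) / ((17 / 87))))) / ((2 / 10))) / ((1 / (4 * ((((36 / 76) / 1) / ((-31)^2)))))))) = 63008956 / 530145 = 118.85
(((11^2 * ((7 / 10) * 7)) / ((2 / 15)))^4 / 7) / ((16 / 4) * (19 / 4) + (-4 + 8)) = 14299234230766023 / 5888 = 2428538422344.77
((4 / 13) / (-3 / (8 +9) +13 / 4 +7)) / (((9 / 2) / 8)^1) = 0.05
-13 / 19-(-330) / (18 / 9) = 164.32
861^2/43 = 741321/43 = 17240.02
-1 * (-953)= 953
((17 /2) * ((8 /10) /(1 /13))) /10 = 221 /25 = 8.84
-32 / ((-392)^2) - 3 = -14407 / 4802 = -3.00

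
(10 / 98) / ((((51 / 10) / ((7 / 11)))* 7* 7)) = 50 / 192423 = 0.00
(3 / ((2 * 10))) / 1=3 / 20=0.15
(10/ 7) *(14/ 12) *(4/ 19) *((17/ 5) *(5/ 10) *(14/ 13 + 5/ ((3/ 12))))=9316/ 741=12.57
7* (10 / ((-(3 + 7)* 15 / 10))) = -14 / 3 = -4.67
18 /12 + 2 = 7 /2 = 3.50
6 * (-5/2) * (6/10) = -9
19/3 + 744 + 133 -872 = 34/3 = 11.33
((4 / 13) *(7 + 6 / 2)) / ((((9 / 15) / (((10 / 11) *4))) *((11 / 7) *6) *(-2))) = -14000 / 14157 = -0.99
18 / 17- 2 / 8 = 55 / 68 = 0.81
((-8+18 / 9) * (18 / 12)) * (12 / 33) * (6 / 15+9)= -1692 / 55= -30.76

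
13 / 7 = 1.86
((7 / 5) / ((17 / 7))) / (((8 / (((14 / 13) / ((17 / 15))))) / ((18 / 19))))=0.06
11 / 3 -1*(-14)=53 / 3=17.67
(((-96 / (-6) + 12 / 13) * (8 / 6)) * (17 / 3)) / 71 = 1.80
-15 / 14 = -1.07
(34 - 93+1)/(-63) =58/63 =0.92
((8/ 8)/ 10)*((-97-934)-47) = -539/ 5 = -107.80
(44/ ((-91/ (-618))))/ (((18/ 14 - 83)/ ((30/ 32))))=-4635/ 1352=-3.43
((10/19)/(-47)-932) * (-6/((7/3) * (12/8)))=1426776/893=1597.73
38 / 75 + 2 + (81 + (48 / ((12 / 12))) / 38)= 120797 / 1425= 84.77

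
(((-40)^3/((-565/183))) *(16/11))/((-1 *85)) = -7495680/21131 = -354.72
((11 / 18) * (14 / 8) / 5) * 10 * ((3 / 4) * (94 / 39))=3619 / 936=3.87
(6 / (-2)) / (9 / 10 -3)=10 / 7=1.43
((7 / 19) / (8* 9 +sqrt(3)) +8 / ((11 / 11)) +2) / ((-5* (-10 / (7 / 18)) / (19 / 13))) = 1149043 / 10102950 -49* sqrt(3) / 60617700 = 0.11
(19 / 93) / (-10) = -19 / 930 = -0.02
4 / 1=4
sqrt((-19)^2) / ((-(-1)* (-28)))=-19 / 28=-0.68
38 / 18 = 19 / 9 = 2.11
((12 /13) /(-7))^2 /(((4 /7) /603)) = 21708 /1183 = 18.35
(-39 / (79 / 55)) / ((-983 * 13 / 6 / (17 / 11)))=1530 / 77657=0.02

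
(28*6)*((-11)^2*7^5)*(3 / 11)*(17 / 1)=1584026136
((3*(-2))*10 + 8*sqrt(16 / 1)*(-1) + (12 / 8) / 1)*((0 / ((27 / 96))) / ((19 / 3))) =0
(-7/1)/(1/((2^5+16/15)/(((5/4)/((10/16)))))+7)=-1736/1751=-0.99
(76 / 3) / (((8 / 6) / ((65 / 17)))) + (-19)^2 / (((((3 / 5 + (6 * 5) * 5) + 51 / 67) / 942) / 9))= 323935180 / 15963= 20292.88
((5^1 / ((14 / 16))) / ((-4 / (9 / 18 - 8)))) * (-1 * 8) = -600 / 7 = -85.71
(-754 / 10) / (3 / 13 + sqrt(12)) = 4901 / 3365 - 127426 * sqrt(3) / 10095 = -20.41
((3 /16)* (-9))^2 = 729 /256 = 2.85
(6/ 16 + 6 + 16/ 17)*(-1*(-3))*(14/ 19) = 20895/ 1292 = 16.17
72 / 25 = 2.88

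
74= 74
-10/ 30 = -1/ 3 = -0.33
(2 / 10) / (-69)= -0.00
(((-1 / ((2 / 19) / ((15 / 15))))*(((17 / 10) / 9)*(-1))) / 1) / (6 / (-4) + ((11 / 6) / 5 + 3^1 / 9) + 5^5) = 323 / 562356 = 0.00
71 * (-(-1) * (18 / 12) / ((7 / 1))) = 213 / 14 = 15.21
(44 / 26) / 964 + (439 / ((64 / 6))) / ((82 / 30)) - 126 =-456022865 / 4110496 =-110.94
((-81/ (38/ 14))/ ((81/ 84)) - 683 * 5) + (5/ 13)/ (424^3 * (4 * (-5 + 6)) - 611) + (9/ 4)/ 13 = -207601485844149/ 60248138236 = -3445.77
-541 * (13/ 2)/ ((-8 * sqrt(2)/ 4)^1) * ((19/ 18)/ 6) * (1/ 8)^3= 133627 * sqrt(2)/ 442368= 0.43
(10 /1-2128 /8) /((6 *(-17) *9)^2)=-0.00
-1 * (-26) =26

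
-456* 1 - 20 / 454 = -456.04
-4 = -4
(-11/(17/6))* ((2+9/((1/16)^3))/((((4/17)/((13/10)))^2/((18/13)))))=-1209886821/200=-6049434.10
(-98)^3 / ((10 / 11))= -5176556 / 5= -1035311.20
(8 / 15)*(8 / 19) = 64 / 285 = 0.22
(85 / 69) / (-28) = -85 / 1932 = -0.04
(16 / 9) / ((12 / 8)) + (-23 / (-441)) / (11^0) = 1637 / 1323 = 1.24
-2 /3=-0.67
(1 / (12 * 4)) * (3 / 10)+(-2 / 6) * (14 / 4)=-557 / 480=-1.16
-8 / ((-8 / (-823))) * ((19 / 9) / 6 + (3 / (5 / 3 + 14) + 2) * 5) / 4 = -2326.89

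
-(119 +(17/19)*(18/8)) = -9197/76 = -121.01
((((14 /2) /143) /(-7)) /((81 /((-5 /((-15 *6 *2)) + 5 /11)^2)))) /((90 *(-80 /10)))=36481 /1307807804160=0.00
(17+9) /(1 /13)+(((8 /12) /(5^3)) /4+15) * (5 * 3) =28151 /50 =563.02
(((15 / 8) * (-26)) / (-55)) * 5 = 195 / 44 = 4.43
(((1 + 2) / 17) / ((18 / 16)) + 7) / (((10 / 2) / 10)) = 730 / 51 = 14.31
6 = 6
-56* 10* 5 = -2800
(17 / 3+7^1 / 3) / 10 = 4 / 5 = 0.80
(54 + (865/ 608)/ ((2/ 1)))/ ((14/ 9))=598761/ 17024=35.17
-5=-5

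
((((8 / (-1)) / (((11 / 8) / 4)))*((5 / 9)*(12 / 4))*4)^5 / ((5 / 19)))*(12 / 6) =-26740122787512320000 / 39135393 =-683272116048.82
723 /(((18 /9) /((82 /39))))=9881 /13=760.08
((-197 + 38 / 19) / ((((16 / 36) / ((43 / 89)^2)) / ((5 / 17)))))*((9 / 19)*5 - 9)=1022173425 / 5116966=199.76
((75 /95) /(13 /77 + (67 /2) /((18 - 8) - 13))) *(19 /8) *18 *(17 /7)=-75735 /10162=-7.45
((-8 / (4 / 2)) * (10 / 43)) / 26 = -20 / 559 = -0.04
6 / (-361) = -6 / 361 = -0.02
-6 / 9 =-2 / 3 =-0.67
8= 8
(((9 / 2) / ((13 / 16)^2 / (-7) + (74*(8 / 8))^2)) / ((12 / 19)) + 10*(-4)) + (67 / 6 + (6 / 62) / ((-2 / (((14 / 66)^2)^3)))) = -1258554739112710078 / 43651260476551233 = -28.83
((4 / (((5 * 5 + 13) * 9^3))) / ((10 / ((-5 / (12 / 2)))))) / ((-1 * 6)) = 1 / 498636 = 0.00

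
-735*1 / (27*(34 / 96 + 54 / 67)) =-37520 / 1599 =-23.46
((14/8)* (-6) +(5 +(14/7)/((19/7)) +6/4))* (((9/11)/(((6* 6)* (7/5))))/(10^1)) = -31/5852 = -0.01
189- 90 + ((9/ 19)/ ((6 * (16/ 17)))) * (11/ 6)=120571/ 1216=99.15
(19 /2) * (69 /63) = 437 /42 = 10.40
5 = 5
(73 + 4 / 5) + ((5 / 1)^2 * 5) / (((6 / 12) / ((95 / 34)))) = 65648 / 85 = 772.33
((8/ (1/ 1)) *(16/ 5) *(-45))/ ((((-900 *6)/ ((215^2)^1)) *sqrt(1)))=9861.33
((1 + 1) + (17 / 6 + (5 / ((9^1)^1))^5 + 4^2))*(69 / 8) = 56732375 / 314928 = 180.14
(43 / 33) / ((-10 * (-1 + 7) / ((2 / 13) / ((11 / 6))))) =-43 / 23595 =-0.00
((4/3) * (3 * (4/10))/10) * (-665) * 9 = -4788/5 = -957.60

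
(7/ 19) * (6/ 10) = 21/ 95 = 0.22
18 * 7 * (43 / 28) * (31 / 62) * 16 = 1548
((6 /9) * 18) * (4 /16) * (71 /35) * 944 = 201072 /35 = 5744.91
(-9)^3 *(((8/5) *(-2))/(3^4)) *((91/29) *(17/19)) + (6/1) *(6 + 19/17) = 5787186/46835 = 123.57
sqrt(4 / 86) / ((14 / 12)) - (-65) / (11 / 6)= 6 * sqrt(86) / 301 +390 / 11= 35.64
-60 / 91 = -0.66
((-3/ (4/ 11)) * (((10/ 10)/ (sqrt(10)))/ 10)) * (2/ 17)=-33 * sqrt(10)/ 3400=-0.03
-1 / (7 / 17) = -17 / 7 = -2.43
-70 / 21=-10 / 3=-3.33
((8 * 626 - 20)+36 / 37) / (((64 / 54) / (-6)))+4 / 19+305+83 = -17482531 / 703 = -24868.47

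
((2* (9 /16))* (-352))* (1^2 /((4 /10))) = -990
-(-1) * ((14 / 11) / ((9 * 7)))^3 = 8 / 970299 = 0.00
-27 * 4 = -108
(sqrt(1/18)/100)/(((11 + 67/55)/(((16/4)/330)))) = sqrt(2)/604800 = 0.00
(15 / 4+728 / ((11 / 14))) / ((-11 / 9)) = -368397 / 484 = -761.15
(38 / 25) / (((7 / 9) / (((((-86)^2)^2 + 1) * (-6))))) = -112246076484 / 175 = -641406151.34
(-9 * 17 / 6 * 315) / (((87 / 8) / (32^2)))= -21934080 / 29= -756347.59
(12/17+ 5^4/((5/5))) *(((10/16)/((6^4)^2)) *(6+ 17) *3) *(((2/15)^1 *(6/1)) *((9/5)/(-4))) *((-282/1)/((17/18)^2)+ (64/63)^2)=11053816833631/6065185754880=1.82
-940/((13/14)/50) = -658000/13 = -50615.38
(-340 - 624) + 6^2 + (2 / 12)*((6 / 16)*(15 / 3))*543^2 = 1459397 / 16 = 91212.31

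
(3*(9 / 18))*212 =318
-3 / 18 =-0.17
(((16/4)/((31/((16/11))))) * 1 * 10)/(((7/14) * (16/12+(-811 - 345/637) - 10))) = -1223040/267244769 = -0.00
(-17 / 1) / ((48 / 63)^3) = -157437 / 4096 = -38.44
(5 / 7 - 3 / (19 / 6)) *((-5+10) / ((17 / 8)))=-1240 / 2261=-0.55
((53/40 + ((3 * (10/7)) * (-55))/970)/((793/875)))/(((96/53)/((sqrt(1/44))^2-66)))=-113036360825/2599314432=-43.49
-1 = -1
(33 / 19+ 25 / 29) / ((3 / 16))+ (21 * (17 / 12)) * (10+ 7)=3435667 / 6612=519.61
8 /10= 4 /5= 0.80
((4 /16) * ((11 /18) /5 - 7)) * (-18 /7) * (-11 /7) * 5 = -6809 /196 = -34.74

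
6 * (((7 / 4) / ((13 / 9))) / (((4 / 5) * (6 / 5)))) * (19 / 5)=5985 / 208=28.77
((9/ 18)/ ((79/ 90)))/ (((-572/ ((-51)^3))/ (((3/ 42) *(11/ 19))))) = 5969295/ 1092728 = 5.46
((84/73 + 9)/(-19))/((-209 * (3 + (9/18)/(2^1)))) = 12/15257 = 0.00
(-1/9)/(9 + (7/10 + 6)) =-0.01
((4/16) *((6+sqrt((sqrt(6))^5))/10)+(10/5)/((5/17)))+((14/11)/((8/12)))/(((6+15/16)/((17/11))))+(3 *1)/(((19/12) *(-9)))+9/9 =3 *6^(1/4)/20+13890377/1701260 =8.40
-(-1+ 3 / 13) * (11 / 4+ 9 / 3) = 115 / 26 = 4.42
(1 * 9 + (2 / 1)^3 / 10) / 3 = 49 / 15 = 3.27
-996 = -996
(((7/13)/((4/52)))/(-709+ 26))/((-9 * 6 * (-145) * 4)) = -7/21391560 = -0.00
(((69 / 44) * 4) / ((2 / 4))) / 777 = 46 / 2849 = 0.02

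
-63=-63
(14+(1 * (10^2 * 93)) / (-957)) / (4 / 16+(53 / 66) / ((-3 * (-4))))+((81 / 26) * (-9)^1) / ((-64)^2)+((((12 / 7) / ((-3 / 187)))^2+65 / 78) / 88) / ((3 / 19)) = 3141255812316715 / 3760419446784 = 835.35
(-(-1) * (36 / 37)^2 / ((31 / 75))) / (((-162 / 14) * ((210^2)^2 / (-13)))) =13 / 9825689475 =0.00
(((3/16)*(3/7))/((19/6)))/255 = 9/90440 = 0.00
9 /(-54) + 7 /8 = 17 /24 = 0.71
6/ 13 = 0.46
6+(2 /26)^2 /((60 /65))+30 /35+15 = 23875 /1092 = 21.86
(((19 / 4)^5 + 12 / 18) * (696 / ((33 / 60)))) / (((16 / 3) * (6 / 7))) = 7541800175 / 11264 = 669549.02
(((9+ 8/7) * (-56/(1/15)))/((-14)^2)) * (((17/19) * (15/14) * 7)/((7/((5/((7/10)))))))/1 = -13578750/45619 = -297.66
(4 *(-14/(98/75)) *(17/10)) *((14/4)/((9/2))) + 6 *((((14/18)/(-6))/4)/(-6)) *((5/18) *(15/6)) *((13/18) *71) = -7769995/139968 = -55.51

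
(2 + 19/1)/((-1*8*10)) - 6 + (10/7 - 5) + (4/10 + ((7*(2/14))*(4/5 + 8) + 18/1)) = 1945/112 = 17.37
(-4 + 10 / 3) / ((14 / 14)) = -2 / 3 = -0.67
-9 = -9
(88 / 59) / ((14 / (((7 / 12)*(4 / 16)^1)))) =11 / 708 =0.02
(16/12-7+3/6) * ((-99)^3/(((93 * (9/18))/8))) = 862488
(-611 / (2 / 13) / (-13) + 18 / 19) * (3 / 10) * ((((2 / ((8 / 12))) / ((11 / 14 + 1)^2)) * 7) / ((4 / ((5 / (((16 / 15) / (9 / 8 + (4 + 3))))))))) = 280395297 / 48640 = 5764.71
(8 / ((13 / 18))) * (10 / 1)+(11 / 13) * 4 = 1484 / 13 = 114.15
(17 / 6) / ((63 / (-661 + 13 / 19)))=-11849 / 399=-29.70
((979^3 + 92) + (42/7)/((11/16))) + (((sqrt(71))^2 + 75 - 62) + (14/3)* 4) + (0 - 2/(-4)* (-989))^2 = 123889718389/132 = 938558472.64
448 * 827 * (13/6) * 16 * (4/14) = 11009024/3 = 3669674.67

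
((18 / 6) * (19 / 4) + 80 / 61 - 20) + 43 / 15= -5753 / 3660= -1.57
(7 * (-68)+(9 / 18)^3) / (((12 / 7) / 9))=-79947 / 32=-2498.34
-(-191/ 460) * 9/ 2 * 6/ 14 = 0.80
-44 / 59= -0.75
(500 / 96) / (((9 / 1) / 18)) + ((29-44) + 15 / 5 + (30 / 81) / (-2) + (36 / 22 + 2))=2219 / 1188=1.87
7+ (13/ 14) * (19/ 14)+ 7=2991/ 196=15.26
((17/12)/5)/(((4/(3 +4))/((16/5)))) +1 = 194/75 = 2.59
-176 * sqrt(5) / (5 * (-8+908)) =-44 * sqrt(5) / 1125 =-0.09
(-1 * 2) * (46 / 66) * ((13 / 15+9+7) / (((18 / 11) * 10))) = -5819 / 4050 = -1.44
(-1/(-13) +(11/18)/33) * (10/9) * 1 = 335/3159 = 0.11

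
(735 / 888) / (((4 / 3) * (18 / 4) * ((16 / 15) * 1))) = 1225 / 9472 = 0.13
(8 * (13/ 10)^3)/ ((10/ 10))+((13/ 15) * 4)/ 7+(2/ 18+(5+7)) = 237686/ 7875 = 30.18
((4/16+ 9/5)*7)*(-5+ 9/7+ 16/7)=-41/2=-20.50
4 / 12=1 / 3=0.33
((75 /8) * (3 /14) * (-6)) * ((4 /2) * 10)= -3375 /14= -241.07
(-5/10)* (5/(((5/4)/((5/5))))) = -2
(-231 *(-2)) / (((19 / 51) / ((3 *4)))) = 282744 / 19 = 14881.26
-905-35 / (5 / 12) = -989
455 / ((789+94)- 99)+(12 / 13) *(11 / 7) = 2957 / 1456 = 2.03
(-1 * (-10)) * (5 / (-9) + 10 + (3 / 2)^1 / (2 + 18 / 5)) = 24475 / 252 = 97.12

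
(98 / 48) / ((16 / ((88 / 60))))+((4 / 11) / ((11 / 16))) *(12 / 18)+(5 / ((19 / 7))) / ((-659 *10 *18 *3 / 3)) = 2355119819 / 4363318080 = 0.54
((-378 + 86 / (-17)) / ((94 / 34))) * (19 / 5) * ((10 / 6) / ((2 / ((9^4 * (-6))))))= 811779408 / 47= 17271902.30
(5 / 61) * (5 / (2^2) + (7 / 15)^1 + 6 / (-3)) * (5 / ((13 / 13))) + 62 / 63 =13343 / 15372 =0.87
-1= -1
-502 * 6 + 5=-3007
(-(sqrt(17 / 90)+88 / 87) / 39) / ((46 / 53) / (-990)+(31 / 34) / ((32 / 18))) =-139546880 / 2754758981 - 158576*sqrt(170) / 94991689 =-0.07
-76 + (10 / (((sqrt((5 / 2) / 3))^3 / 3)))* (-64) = -2304* sqrt(30) / 5 - 76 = -2599.91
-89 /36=-2.47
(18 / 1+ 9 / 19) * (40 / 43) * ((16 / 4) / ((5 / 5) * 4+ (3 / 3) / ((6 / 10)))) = 168480 / 13889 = 12.13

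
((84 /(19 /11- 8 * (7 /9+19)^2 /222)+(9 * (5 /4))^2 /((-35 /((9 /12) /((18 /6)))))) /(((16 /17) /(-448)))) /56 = 71693514639 /1096047232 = 65.41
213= 213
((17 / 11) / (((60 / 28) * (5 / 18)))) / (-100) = -0.03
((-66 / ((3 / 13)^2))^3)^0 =1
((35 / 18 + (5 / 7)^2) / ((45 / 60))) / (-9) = -4330 / 11907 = -0.36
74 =74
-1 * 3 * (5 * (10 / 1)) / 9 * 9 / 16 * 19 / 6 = -475 / 16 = -29.69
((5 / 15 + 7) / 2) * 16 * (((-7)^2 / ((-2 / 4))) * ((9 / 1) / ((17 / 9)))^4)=-247489947936 / 83521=-2963206.23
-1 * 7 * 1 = -7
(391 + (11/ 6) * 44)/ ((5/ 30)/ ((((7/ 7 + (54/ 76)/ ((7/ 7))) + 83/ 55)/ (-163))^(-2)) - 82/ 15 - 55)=-328438618387000/ 42105089261479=-7.80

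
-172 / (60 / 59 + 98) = -5074 / 2921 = -1.74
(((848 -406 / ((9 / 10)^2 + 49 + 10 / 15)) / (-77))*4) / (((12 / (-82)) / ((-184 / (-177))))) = 191911272832 / 619151841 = 309.96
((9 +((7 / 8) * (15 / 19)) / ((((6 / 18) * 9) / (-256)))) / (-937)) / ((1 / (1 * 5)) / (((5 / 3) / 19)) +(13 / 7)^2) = 1162525 / 124941454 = 0.01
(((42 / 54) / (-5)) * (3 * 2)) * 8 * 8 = -896 / 15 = -59.73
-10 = -10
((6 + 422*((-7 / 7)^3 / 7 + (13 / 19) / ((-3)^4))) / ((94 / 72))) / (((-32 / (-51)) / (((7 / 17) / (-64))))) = 273209 / 685824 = 0.40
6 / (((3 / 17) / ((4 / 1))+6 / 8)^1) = 68 / 9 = 7.56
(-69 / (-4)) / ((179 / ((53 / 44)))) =3657 / 31504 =0.12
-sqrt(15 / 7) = -sqrt(105) / 7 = -1.46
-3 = -3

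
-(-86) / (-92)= -43 / 46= -0.93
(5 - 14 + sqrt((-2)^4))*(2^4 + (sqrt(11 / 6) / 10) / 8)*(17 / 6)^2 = -5780 / 9 - 289*sqrt(66) / 3456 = -642.90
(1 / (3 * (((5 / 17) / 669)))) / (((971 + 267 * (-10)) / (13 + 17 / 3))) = -212296 / 25485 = -8.33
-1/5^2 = -1/25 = -0.04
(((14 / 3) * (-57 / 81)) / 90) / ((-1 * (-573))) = -133 / 2088585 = -0.00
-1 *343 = -343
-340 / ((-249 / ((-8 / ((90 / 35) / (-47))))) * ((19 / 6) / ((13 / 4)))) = 2908360 / 14193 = 204.92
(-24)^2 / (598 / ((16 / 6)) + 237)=256 / 205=1.25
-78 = -78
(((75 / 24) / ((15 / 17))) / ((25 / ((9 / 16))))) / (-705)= -17 / 150400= -0.00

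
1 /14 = 0.07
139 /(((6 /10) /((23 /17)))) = 15985 /51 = 313.43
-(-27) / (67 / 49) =1323 / 67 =19.75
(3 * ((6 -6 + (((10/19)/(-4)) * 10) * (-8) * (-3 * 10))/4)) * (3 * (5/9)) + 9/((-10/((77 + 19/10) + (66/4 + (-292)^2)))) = -73357287/950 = -77218.20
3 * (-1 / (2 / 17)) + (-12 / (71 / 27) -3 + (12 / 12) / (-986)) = -1157353 / 35003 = -33.06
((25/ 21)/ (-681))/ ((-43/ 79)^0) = -25/ 14301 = -0.00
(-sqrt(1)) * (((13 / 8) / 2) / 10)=-13 / 160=-0.08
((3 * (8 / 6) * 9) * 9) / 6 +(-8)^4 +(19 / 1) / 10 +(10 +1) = 41629 / 10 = 4162.90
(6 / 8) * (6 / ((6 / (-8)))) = -6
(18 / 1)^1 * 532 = 9576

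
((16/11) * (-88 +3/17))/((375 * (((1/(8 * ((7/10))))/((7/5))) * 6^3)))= -585256/47334375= -0.01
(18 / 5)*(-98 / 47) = -1764 / 235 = -7.51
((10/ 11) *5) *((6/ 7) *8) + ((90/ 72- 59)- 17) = -13423/ 308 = -43.58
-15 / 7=-2.14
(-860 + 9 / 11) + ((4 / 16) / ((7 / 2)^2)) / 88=-3704791 / 4312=-859.18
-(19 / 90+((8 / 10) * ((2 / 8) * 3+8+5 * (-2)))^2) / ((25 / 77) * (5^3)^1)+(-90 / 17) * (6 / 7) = -152873767 / 33468750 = -4.57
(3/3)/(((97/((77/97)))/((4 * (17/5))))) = 5236/47045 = 0.11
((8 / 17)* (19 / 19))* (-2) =-16 / 17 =-0.94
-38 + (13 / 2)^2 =17 / 4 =4.25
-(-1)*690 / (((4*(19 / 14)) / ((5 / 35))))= 345 / 19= 18.16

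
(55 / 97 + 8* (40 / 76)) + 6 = 19863 / 1843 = 10.78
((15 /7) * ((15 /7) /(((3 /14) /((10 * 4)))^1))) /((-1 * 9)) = -2000 /21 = -95.24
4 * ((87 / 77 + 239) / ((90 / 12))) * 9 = 88752 / 77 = 1152.62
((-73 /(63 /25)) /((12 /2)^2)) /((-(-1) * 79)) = -1825 /179172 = -0.01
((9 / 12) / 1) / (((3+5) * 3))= 1 / 32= 0.03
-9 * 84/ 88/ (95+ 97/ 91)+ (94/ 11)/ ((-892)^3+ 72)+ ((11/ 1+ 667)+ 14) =178872693373641/ 258519959678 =691.91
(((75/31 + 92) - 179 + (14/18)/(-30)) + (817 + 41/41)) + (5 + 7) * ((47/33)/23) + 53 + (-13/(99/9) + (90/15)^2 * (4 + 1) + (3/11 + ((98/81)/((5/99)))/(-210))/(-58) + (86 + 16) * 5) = 453196140841/307053450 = 1475.95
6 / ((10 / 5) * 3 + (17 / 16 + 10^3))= 32 / 5371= 0.01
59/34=1.74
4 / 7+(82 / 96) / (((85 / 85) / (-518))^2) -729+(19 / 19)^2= 19191143 / 84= 228465.99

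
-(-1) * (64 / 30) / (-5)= -0.43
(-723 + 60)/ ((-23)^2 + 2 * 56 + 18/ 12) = -1326/ 1285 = -1.03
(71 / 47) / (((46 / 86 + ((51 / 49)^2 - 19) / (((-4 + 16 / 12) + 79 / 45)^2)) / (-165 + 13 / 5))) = 10005590097916 / 858446184445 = 11.66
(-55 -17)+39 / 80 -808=-70361 / 80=-879.51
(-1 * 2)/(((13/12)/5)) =-120/13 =-9.23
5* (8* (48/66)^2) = 2560/121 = 21.16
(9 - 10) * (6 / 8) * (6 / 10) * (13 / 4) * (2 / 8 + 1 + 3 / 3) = -1053 / 320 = -3.29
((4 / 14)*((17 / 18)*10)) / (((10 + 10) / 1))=17 / 126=0.13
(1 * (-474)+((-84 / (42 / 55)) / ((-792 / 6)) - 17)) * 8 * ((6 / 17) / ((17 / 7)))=-569.88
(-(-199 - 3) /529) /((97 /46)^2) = 808 /9409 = 0.09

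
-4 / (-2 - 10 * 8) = 2 / 41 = 0.05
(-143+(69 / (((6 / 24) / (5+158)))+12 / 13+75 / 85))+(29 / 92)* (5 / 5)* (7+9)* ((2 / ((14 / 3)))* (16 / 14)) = 11170474552 / 249067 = 44849.28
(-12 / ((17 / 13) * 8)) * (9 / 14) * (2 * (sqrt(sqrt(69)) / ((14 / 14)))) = -351 * 69^(1 / 4) / 238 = -4.25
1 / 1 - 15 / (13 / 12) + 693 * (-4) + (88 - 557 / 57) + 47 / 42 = -28066847 / 10374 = -2705.50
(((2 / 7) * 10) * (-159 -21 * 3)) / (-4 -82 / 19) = 42180 / 553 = 76.27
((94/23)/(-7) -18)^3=-26784575488/4173281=-6418.11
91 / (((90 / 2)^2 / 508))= 22.83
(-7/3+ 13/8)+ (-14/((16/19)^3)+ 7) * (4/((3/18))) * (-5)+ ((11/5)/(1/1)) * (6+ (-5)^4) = 12905293/3840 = 3360.75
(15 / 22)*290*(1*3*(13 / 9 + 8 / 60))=10295 / 11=935.91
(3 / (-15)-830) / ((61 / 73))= -303023 / 305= -993.52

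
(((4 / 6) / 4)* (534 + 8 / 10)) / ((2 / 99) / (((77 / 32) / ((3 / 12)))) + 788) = 3397317 / 30034700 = 0.11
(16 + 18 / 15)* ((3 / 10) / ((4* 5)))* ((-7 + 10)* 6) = 1161 / 250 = 4.64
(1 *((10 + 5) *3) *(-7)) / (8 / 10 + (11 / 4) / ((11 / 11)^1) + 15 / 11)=-69300 / 1081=-64.11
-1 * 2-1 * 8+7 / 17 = -163 / 17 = -9.59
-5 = -5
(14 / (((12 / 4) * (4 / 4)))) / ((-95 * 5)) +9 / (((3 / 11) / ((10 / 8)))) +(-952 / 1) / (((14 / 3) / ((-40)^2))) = -1860244931 / 5700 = -326358.76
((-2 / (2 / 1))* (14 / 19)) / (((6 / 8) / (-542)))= 532.49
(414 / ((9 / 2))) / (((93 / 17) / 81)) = 42228 / 31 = 1362.19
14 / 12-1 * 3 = -11 / 6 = -1.83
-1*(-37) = 37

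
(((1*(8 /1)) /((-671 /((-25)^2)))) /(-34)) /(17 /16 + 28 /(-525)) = 3000000 /13813877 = 0.22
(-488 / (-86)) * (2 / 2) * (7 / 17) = 1708 / 731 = 2.34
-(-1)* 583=583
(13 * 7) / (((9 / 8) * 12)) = 182 / 27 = 6.74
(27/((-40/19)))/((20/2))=-513/400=-1.28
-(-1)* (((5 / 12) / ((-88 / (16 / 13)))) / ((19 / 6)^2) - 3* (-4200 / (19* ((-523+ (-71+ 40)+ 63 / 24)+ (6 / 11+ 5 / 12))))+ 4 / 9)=-51374546602 / 67511578563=-0.76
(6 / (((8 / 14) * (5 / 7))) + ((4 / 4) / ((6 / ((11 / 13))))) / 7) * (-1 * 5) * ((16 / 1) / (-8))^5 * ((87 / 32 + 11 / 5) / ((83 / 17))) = 268824247 / 113295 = 2372.78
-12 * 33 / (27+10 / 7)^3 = -135828 / 7880599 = -0.02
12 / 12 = 1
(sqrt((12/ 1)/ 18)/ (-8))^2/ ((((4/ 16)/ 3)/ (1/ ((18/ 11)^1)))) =11/ 144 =0.08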